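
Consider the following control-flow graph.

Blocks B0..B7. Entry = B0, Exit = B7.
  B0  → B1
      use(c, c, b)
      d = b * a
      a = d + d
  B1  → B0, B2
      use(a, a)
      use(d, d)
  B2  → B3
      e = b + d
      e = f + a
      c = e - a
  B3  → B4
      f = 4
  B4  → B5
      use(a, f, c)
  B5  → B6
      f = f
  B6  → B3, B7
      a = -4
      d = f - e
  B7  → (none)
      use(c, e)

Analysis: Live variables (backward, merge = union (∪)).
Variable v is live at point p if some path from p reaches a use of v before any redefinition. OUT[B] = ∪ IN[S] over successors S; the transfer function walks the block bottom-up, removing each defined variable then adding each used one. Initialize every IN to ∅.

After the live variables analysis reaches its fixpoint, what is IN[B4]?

Converged values:
  B0:   IN={a, b, c, f}   OUT={a, b, c, d, f}
  B1:   IN={a, b, c, d, f}   OUT={a, b, c, d, f}
  B2:   IN={a, b, d, f}   OUT={a, c, e}
  B3:   IN={a, c, e}   OUT={a, c, e, f}
  B4:   IN={a, c, e, f}   OUT={c, e, f}
  B5:   IN={c, e, f}   OUT={c, e, f}
  B6:   IN={c, e, f}   OUT={a, c, e}
  B7:   IN={c, e}   OUT={}

Merge at B4: OUT[B4] = IN[B5] = {c, e, f}
Applying B4's transfer function to that OUT value gives IN[B4] (row B4 above).

Answer: {a, c, e, f}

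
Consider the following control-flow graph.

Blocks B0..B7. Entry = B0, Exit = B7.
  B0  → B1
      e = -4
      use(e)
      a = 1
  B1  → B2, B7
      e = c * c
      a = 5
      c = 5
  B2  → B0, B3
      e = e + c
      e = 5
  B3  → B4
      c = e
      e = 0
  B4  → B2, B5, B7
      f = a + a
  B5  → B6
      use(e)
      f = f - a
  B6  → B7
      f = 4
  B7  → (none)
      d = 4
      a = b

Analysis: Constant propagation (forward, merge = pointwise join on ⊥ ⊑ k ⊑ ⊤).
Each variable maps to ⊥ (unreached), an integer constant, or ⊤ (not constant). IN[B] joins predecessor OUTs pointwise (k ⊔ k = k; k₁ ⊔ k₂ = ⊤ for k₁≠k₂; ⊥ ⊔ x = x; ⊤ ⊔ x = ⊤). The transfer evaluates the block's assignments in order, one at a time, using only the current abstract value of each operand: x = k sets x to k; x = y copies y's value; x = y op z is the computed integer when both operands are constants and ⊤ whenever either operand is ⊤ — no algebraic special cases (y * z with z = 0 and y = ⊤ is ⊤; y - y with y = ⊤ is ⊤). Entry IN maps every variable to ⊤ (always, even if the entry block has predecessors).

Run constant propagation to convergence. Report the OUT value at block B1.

Per-block solution:
  B0:  IN=(all ⊤)  OUT={a:1, e:-4; rest ⊤}
  B1:  IN={a:1, e:-4; rest ⊤}  OUT={a:5, c:5; rest ⊤}
  B2:  IN={a:5, c:5; rest ⊤}  OUT={a:5, c:5, e:5; rest ⊤}
  B3:  IN={a:5, c:5, e:5; rest ⊤}  OUT={a:5, c:5, e:0; rest ⊤}
  B4:  IN={a:5, c:5, e:0; rest ⊤}  OUT={a:5, c:5, e:0, f:10; rest ⊤}
  B5:  IN={a:5, c:5, e:0, f:10; rest ⊤}  OUT={a:5, c:5, e:0, f:5; rest ⊤}
  B6:  IN={a:5, c:5, e:0, f:5; rest ⊤}  OUT={a:5, c:5, e:0, f:4; rest ⊤}
  B7:  IN={a:5, c:5; rest ⊤}  OUT={c:5, d:4; rest ⊤}

Merge at B1: IN[B1] = OUT[B0] = {a: 1, b: ⊤, c: ⊤, d: ⊤, e: -4, f: ⊤}
Applying B1's transfer function to that IN value gives OUT[B1] (row B1 above).

Answer: {a: 5, b: ⊤, c: 5, d: ⊤, e: ⊤, f: ⊤}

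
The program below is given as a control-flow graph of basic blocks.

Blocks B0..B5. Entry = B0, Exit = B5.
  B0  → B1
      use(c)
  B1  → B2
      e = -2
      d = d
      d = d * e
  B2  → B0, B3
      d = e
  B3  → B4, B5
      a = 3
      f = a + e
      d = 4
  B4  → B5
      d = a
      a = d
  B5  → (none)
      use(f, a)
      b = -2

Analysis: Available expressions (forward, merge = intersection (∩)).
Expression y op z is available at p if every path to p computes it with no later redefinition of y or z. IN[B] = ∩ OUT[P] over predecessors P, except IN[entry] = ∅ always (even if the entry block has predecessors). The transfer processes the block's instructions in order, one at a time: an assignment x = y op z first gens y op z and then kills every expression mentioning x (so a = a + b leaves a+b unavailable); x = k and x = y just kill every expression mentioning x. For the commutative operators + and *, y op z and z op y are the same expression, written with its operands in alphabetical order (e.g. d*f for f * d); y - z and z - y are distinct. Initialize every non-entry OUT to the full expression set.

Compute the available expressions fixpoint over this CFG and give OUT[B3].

Answer: {a+e}

Working:
Per-block solution:
  B0:  IN={}  OUT={}
  B1:  IN={}  OUT={}
  B2:  IN={}  OUT={}
  B3:  IN={}  OUT={a+e}
  B4:  IN={a+e}  OUT={}
  B5:  IN={}  OUT={}

Merge at B3: IN[B3] = OUT[B2] = {}
Applying B3's transfer function to that IN value gives OUT[B3] (row B3 above).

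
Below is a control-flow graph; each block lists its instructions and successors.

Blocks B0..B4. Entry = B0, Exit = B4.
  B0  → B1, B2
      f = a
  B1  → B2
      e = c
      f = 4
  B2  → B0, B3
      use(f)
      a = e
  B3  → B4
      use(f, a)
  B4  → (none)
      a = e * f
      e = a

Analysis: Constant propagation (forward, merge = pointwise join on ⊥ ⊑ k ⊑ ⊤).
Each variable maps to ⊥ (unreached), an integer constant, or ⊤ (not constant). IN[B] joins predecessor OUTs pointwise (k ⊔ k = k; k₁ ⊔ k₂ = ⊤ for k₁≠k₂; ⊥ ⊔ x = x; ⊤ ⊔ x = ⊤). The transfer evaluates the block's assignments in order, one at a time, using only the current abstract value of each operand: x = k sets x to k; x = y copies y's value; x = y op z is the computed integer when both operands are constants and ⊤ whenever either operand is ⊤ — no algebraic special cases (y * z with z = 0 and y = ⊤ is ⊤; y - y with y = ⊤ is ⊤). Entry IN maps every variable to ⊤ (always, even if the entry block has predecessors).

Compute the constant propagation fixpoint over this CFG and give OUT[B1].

Per-block solution:
  B0:   IN=(all ⊤)   OUT=(all ⊤)
  B1:   IN=(all ⊤)   OUT={f:4; rest ⊤}
  B2:   IN=(all ⊤)   OUT=(all ⊤)
  B3:   IN=(all ⊤)   OUT=(all ⊤)
  B4:   IN=(all ⊤)   OUT=(all ⊤)

Merge at B1: IN[B1] = OUT[B0] = {a: ⊤, b: ⊤, c: ⊤, d: ⊤, e: ⊤, f: ⊤}
Applying B1's transfer function to that IN value gives OUT[B1] (row B1 above).

Answer: {a: ⊤, b: ⊤, c: ⊤, d: ⊤, e: ⊤, f: 4}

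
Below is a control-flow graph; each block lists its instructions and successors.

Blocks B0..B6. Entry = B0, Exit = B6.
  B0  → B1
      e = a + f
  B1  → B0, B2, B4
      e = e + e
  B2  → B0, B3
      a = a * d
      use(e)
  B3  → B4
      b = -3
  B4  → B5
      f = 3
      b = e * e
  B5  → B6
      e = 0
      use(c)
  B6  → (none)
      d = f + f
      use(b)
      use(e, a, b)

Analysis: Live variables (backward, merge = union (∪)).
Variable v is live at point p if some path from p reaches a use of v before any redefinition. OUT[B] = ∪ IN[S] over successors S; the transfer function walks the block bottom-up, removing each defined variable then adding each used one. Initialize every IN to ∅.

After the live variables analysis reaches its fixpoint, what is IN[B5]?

Answer: {a, b, c, f}

Working:
Per-block solution:
  B0: | IN={a, c, d, f} | OUT={a, c, d, e, f}
  B1: | IN={a, c, d, e, f} | OUT={a, c, d, e, f}
  B2: | IN={a, c, d, e, f} | OUT={a, c, d, e, f}
  B3: | IN={a, c, e} | OUT={a, c, e}
  B4: | IN={a, c, e} | OUT={a, b, c, f}
  B5: | IN={a, b, c, f} | OUT={a, b, e, f}
  B6: | IN={a, b, e, f} | OUT={}

Merge at B5: OUT[B5] = IN[B6] = {a, b, e, f}
Applying B5's transfer function to that OUT value gives IN[B5] (row B5 above).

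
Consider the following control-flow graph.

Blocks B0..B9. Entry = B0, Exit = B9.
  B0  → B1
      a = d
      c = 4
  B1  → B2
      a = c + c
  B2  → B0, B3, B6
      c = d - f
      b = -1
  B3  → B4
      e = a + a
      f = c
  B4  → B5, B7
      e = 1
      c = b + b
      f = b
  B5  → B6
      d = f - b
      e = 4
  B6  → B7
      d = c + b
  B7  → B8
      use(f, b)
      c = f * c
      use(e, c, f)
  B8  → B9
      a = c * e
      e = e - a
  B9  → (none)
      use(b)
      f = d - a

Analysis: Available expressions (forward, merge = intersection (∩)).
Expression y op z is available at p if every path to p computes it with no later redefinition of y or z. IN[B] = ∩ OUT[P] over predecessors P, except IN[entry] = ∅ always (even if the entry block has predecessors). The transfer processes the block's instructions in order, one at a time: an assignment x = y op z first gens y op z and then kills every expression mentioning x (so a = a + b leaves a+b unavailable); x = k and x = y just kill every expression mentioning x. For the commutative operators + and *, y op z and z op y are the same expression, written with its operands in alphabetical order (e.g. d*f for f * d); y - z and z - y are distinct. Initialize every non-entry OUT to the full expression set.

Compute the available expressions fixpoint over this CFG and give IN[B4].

Fixpoint table:
  B0:   IN={}   OUT={}
  B1:   IN={}   OUT={c+c}
  B2:   IN={c+c}   OUT={d-f}
  B3:   IN={d-f}   OUT={a+a}
  B4:   IN={a+a}   OUT={a+a, b+b}
  B5:   IN={a+a, b+b}   OUT={a+a, b+b, f-b}
  B6:   IN={}   OUT={b+c}
  B7:   IN={}   OUT={}
  B8:   IN={}   OUT={}
  B9:   IN={}   OUT={d-a}

Merge at B4: IN[B4] = OUT[B3] = {a+a}

Answer: {a+a}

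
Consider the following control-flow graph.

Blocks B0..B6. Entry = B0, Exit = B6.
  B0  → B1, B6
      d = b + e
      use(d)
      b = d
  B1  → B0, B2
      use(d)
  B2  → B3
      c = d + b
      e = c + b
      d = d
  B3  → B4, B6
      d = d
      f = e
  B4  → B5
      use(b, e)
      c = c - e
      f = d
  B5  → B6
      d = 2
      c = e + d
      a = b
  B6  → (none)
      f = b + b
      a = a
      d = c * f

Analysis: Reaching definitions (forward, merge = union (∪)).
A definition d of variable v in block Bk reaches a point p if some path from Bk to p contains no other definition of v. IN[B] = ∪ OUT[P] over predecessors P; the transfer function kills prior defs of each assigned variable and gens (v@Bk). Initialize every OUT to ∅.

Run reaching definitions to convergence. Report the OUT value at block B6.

Answer: {a@B6, b@B0, c@B2, c@B5, d@B6, e@B2, f@B6}

Working:
Fixpoint table:
  B0: | IN={b@B0, d@B0} | OUT={b@B0, d@B0}
  B1: | IN={b@B0, d@B0} | OUT={b@B0, d@B0}
  B2: | IN={b@B0, d@B0} | OUT={b@B0, c@B2, d@B2, e@B2}
  B3: | IN={b@B0, c@B2, d@B2, e@B2} | OUT={b@B0, c@B2, d@B3, e@B2, f@B3}
  B4: | IN={b@B0, c@B2, d@B3, e@B2, f@B3} | OUT={b@B0, c@B4, d@B3, e@B2, f@B4}
  B5: | IN={b@B0, c@B4, d@B3, e@B2, f@B4} | OUT={a@B5, b@B0, c@B5, d@B5, e@B2, f@B4}
  B6: | IN={a@B5, b@B0, c@B2, c@B5, d@B0, d@B3, d@B5, e@B2, f@B3, f@B4} | OUT={a@B6, b@B0, c@B2, c@B5, d@B6, e@B2, f@B6}

Merge at B6: IN[B6] = OUT[B0] ⊔ OUT[B3] ⊔ OUT[B5] = {a@B5, b@B0, c@B2, c@B5, d@B0, d@B3, d@B5, e@B2, f@B3, f@B4}
Applying B6's transfer function to that IN value gives OUT[B6] (row B6 above).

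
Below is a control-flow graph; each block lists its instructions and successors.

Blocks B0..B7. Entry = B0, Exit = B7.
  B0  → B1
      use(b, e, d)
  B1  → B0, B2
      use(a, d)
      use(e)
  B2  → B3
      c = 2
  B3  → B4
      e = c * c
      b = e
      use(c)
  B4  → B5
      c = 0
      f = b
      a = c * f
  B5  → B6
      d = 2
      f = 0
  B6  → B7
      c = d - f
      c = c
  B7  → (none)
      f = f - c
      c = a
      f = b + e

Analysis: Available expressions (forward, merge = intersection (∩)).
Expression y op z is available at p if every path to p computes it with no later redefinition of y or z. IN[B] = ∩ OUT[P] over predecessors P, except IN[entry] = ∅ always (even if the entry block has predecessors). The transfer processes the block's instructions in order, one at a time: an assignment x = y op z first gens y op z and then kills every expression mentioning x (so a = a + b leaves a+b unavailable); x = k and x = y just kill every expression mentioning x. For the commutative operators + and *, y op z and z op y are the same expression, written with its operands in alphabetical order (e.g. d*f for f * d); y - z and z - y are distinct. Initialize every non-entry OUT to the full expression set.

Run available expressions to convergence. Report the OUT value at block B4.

Answer: {c*f}

Working:
Fixpoint table:
  B0:  IN={}  OUT={}
  B1:  IN={}  OUT={}
  B2:  IN={}  OUT={}
  B3:  IN={}  OUT={c*c}
  B4:  IN={c*c}  OUT={c*f}
  B5:  IN={c*f}  OUT={}
  B6:  IN={}  OUT={d-f}
  B7:  IN={d-f}  OUT={b+e}

Merge at B4: IN[B4] = OUT[B3] = {c*c}
Applying B4's transfer function to that IN value gives OUT[B4] (row B4 above).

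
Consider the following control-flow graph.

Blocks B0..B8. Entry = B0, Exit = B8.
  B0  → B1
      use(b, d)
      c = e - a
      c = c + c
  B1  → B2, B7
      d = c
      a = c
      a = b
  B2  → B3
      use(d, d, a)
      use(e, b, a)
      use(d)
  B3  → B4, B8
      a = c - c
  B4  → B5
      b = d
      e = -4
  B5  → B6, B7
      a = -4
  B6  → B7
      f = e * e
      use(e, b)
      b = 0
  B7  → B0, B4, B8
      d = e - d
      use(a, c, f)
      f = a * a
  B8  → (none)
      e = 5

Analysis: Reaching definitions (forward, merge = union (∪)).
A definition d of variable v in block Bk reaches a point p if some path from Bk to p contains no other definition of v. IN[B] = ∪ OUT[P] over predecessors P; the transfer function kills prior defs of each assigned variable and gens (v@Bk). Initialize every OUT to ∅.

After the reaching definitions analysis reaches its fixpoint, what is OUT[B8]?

Per-block solution:
  B0:   IN={a@B1, a@B5, b@B4, b@B6, c@B0, d@B7, e@B4, f@B7}   OUT={a@B1, a@B5, b@B4, b@B6, c@B0, d@B7, e@B4, f@B7}
  B1:   IN={a@B1, a@B5, b@B4, b@B6, c@B0, d@B7, e@B4, f@B7}   OUT={a@B1, b@B4, b@B6, c@B0, d@B1, e@B4, f@B7}
  B2:   IN={a@B1, b@B4, b@B6, c@B0, d@B1, e@B4, f@B7}   OUT={a@B1, b@B4, b@B6, c@B0, d@B1, e@B4, f@B7}
  B3:   IN={a@B1, b@B4, b@B6, c@B0, d@B1, e@B4, f@B7}   OUT={a@B3, b@B4, b@B6, c@B0, d@B1, e@B4, f@B7}
  B4:   IN={a@B1, a@B3, a@B5, b@B4, b@B6, c@B0, d@B1, d@B7, e@B4, f@B7}   OUT={a@B1, a@B3, a@B5, b@B4, c@B0, d@B1, d@B7, e@B4, f@B7}
  B5:   IN={a@B1, a@B3, a@B5, b@B4, c@B0, d@B1, d@B7, e@B4, f@B7}   OUT={a@B5, b@B4, c@B0, d@B1, d@B7, e@B4, f@B7}
  B6:   IN={a@B5, b@B4, c@B0, d@B1, d@B7, e@B4, f@B7}   OUT={a@B5, b@B6, c@B0, d@B1, d@B7, e@B4, f@B6}
  B7:   IN={a@B1, a@B5, b@B4, b@B6, c@B0, d@B1, d@B7, e@B4, f@B6, f@B7}   OUT={a@B1, a@B5, b@B4, b@B6, c@B0, d@B7, e@B4, f@B7}
  B8:   IN={a@B1, a@B3, a@B5, b@B4, b@B6, c@B0, d@B1, d@B7, e@B4, f@B7}   OUT={a@B1, a@B3, a@B5, b@B4, b@B6, c@B0, d@B1, d@B7, e@B8, f@B7}

Merge at B8: IN[B8] = OUT[B3] ⊔ OUT[B7] = {a@B1, a@B3, a@B5, b@B4, b@B6, c@B0, d@B1, d@B7, e@B4, f@B7}
Applying B8's transfer function to that IN value gives OUT[B8] (row B8 above).

Answer: {a@B1, a@B3, a@B5, b@B4, b@B6, c@B0, d@B1, d@B7, e@B8, f@B7}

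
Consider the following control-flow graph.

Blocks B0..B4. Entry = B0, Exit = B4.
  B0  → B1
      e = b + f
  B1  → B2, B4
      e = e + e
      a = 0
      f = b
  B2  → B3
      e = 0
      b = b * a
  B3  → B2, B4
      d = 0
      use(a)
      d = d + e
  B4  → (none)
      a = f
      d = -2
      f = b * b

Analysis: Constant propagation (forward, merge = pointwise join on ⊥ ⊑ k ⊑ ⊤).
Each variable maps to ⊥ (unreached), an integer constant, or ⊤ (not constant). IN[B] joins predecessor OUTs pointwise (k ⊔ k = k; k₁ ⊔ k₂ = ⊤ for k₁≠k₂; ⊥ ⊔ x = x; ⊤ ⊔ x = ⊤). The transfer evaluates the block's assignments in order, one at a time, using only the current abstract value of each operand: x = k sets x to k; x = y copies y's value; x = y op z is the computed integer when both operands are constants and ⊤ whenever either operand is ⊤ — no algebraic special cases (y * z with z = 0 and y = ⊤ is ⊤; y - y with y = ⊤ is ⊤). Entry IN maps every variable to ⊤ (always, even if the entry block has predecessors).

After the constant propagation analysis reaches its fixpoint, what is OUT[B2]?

Fixpoint table:
  B0:  IN=(all ⊤)  OUT=(all ⊤)
  B1:  IN=(all ⊤)  OUT={a:0; rest ⊤}
  B2:  IN={a:0; rest ⊤}  OUT={a:0, e:0; rest ⊤}
  B3:  IN={a:0, e:0; rest ⊤}  OUT={a:0, d:0, e:0; rest ⊤}
  B4:  IN={a:0; rest ⊤}  OUT={d:-2; rest ⊤}

Merge at B2: IN[B2] = OUT[B1] ⊔ OUT[B3] = {a: 0, b: ⊤, c: ⊤, d: ⊤, e: ⊤, f: ⊤}
Applying B2's transfer function to that IN value gives OUT[B2] (row B2 above).

Answer: {a: 0, b: ⊤, c: ⊤, d: ⊤, e: 0, f: ⊤}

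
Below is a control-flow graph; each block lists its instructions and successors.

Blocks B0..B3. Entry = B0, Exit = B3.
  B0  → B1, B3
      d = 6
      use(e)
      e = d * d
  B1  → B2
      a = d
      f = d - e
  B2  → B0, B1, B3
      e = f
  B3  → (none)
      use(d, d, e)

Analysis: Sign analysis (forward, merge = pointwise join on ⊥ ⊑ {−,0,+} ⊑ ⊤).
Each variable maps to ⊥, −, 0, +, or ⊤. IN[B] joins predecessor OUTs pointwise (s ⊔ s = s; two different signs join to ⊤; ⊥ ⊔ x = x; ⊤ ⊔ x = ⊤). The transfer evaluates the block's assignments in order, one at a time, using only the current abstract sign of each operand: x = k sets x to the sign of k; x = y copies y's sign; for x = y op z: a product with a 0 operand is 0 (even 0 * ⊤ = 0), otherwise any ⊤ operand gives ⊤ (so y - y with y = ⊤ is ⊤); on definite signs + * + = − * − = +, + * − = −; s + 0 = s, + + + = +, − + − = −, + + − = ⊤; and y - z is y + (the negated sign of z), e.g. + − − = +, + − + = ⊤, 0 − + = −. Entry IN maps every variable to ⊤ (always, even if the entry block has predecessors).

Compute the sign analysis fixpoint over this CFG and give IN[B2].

Fixpoint table:
  B0: | IN=(all ⊤) | OUT={d:+, e:+; rest ⊤}
  B1: | IN={d:+; rest ⊤} | OUT={a:+, d:+; rest ⊤}
  B2: | IN={a:+, d:+; rest ⊤} | OUT={a:+, d:+; rest ⊤}
  B3: | IN={d:+; rest ⊤} | OUT={d:+; rest ⊤}

Merge at B2: IN[B2] = OUT[B1] = {a: +, b: ⊤, c: ⊤, d: +, e: ⊤, f: ⊤}

Answer: {a: +, b: ⊤, c: ⊤, d: +, e: ⊤, f: ⊤}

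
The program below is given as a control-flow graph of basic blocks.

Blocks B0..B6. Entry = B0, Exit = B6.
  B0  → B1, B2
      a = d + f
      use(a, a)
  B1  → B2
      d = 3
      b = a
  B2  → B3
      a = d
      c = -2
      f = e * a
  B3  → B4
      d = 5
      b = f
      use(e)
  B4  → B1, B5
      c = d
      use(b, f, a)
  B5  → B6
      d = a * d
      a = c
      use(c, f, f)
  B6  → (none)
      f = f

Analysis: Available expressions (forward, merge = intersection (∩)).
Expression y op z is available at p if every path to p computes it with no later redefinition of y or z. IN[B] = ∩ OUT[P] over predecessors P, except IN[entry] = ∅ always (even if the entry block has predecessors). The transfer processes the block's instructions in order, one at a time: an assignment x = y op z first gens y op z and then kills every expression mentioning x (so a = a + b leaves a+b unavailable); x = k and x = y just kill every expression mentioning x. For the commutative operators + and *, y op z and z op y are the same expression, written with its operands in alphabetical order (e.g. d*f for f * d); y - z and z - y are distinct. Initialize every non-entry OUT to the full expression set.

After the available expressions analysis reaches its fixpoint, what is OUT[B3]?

Per-block solution:
  B0:  IN={}  OUT={d+f}
  B1:  IN={}  OUT={}
  B2:  IN={}  OUT={a*e}
  B3:  IN={a*e}  OUT={a*e}
  B4:  IN={a*e}  OUT={a*e}
  B5:  IN={a*e}  OUT={}
  B6:  IN={}  OUT={}

Merge at B3: IN[B3] = OUT[B2] = {a*e}
Applying B3's transfer function to that IN value gives OUT[B3] (row B3 above).

Answer: {a*e}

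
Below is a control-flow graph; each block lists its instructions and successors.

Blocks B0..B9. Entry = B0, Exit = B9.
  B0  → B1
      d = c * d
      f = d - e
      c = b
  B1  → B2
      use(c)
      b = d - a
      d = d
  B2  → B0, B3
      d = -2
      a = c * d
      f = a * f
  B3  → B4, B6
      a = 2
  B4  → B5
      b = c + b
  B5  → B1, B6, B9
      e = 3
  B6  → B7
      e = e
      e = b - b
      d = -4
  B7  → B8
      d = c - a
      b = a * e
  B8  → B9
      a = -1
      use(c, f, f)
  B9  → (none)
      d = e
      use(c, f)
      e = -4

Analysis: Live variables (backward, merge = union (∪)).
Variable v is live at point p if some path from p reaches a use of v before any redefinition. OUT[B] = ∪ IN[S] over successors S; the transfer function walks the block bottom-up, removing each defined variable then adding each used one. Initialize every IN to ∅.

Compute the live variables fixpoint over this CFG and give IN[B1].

Per-block solution:
  B0:  IN={a, b, c, d, e}  OUT={a, c, d, e, f}
  B1:  IN={a, c, d, e, f}  OUT={b, c, e, f}
  B2:  IN={b, c, e, f}  OUT={a, b, c, d, e, f}
  B3:  IN={b, c, d, e, f}  OUT={a, b, c, d, e, f}
  B4:  IN={a, b, c, d, f}  OUT={a, b, c, d, f}
  B5:  IN={a, b, c, d, f}  OUT={a, b, c, d, e, f}
  B6:  IN={a, b, c, e, f}  OUT={a, c, e, f}
  B7:  IN={a, c, e, f}  OUT={c, e, f}
  B8:  IN={c, e, f}  OUT={c, e, f}
  B9:  IN={c, e, f}  OUT={}

Merge at B1: OUT[B1] = IN[B2] = {b, c, e, f}
Applying B1's transfer function to that OUT value gives IN[B1] (row B1 above).

Answer: {a, c, d, e, f}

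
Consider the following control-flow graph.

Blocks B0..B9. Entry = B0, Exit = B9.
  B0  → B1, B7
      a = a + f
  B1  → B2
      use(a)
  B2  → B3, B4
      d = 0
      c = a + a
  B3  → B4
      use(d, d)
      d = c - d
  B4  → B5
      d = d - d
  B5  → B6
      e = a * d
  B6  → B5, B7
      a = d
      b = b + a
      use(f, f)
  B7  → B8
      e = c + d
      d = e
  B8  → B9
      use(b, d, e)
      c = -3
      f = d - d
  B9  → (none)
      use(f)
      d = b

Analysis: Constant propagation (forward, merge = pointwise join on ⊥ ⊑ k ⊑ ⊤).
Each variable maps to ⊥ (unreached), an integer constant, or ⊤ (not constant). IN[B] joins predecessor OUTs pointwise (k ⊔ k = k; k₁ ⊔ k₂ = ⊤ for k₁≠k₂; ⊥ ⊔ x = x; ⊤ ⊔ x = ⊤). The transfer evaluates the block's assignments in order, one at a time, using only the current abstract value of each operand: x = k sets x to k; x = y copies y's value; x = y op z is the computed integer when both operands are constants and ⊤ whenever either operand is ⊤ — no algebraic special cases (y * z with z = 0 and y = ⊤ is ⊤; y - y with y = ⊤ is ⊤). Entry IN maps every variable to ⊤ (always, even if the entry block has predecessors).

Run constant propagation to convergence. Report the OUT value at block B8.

Answer: {a: ⊤, b: ⊤, c: -3, d: ⊤, e: ⊤, f: ⊤}

Trace:
Per-block solution:
  B0:   IN=(all ⊤)   OUT=(all ⊤)
  B1:   IN=(all ⊤)   OUT=(all ⊤)
  B2:   IN=(all ⊤)   OUT={d:0; rest ⊤}
  B3:   IN={d:0; rest ⊤}   OUT=(all ⊤)
  B4:   IN=(all ⊤)   OUT=(all ⊤)
  B5:   IN=(all ⊤)   OUT=(all ⊤)
  B6:   IN=(all ⊤)   OUT=(all ⊤)
  B7:   IN=(all ⊤)   OUT=(all ⊤)
  B8:   IN=(all ⊤)   OUT={c:-3; rest ⊤}
  B9:   IN={c:-3; rest ⊤}   OUT={c:-3; rest ⊤}

Merge at B8: IN[B8] = OUT[B7] = {a: ⊤, b: ⊤, c: ⊤, d: ⊤, e: ⊤, f: ⊤}
Applying B8's transfer function to that IN value gives OUT[B8] (row B8 above).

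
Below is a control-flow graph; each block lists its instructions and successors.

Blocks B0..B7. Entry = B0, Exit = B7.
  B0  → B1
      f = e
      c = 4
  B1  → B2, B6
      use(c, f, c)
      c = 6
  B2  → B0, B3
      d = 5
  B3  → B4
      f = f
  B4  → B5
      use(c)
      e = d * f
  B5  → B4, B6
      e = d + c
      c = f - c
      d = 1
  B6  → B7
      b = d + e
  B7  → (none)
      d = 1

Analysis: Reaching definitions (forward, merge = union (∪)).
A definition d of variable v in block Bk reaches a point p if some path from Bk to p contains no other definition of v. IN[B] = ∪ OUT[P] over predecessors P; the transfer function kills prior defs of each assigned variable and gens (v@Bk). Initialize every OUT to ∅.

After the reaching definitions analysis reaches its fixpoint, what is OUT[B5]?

Fixpoint table:
  B0: | IN={c@B1, d@B2, f@B0} | OUT={c@B0, d@B2, f@B0}
  B1: | IN={c@B0, d@B2, f@B0} | OUT={c@B1, d@B2, f@B0}
  B2: | IN={c@B1, d@B2, f@B0} | OUT={c@B1, d@B2, f@B0}
  B3: | IN={c@B1, d@B2, f@B0} | OUT={c@B1, d@B2, f@B3}
  B4: | IN={c@B1, c@B5, d@B2, d@B5, e@B5, f@B3} | OUT={c@B1, c@B5, d@B2, d@B5, e@B4, f@B3}
  B5: | IN={c@B1, c@B5, d@B2, d@B5, e@B4, f@B3} | OUT={c@B5, d@B5, e@B5, f@B3}
  B6: | IN={c@B1, c@B5, d@B2, d@B5, e@B5, f@B0, f@B3} | OUT={b@B6, c@B1, c@B5, d@B2, d@B5, e@B5, f@B0, f@B3}
  B7: | IN={b@B6, c@B1, c@B5, d@B2, d@B5, e@B5, f@B0, f@B3} | OUT={b@B6, c@B1, c@B5, d@B7, e@B5, f@B0, f@B3}

Merge at B5: IN[B5] = OUT[B4] = {c@B1, c@B5, d@B2, d@B5, e@B4, f@B3}
Applying B5's transfer function to that IN value gives OUT[B5] (row B5 above).

Answer: {c@B5, d@B5, e@B5, f@B3}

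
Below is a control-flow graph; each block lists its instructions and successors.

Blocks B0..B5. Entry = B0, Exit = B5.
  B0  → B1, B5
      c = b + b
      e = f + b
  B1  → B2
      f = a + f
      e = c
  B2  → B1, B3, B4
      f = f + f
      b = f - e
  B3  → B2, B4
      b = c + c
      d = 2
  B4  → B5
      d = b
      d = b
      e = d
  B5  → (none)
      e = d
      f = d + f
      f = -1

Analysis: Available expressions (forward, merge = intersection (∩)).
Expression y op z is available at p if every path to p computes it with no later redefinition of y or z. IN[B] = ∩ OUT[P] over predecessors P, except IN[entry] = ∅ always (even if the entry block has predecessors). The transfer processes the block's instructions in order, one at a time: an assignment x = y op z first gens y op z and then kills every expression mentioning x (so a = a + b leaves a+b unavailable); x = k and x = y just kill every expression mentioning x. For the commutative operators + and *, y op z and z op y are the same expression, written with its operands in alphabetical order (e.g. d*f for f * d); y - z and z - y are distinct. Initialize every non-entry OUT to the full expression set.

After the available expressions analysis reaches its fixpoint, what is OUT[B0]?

Fixpoint table:
  B0:  IN={}  OUT={b+b, b+f}
  B1:  IN={}  OUT={}
  B2:  IN={}  OUT={f-e}
  B3:  IN={f-e}  OUT={c+c, f-e}
  B4:  IN={f-e}  OUT={}
  B5:  IN={}  OUT={}

B0 is the boundary node: IN[B0] = {}
Applying B0's transfer function to that IN value gives OUT[B0] (row B0 above).

Answer: {b+b, b+f}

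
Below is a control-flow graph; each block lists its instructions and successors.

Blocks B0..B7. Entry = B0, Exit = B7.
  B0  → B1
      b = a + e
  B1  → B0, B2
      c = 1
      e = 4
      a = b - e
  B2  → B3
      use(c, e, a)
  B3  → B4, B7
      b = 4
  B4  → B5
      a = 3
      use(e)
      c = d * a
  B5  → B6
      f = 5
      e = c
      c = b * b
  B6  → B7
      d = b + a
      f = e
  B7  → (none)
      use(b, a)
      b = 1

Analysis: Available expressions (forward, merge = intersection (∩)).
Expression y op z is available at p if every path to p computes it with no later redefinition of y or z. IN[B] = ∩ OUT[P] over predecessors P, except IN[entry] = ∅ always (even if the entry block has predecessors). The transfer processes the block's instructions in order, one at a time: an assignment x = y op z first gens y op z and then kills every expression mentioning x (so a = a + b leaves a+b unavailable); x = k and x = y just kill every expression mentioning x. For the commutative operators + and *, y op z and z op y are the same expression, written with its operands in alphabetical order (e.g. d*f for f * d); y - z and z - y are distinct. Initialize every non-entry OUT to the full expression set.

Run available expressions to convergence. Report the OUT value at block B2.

Answer: {b-e}

Trace:
Per-block solution:
  B0: | IN={} | OUT={a+e}
  B1: | IN={a+e} | OUT={b-e}
  B2: | IN={b-e} | OUT={b-e}
  B3: | IN={b-e} | OUT={}
  B4: | IN={} | OUT={a*d}
  B5: | IN={a*d} | OUT={a*d, b*b}
  B6: | IN={a*d, b*b} | OUT={a+b, b*b}
  B7: | IN={} | OUT={}

Merge at B2: IN[B2] = OUT[B1] = {b-e}
Applying B2's transfer function to that IN value gives OUT[B2] (row B2 above).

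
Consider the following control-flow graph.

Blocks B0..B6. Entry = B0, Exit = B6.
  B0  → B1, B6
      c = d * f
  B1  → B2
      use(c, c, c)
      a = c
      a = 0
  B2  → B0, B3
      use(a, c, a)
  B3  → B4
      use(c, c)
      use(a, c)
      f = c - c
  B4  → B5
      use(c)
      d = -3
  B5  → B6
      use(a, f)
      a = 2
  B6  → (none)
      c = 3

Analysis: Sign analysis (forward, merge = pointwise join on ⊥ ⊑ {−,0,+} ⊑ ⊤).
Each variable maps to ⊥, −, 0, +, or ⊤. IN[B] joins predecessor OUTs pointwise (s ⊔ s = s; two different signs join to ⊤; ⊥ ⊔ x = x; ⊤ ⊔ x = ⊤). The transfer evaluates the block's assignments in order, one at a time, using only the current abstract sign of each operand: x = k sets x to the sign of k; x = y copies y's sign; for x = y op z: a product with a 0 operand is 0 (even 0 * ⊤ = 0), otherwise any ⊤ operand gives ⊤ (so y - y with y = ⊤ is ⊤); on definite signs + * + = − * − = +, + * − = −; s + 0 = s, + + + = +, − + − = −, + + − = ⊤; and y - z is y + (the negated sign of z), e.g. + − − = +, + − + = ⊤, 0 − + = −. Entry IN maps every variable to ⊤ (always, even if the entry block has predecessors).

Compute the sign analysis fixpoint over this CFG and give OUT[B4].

Answer: {a: 0, b: ⊤, c: ⊤, d: -, e: ⊤, f: ⊤}

Working:
Converged values:
  B0:   IN=(all ⊤)   OUT=(all ⊤)
  B1:   IN=(all ⊤)   OUT={a:0; rest ⊤}
  B2:   IN={a:0; rest ⊤}   OUT={a:0; rest ⊤}
  B3:   IN={a:0; rest ⊤}   OUT={a:0; rest ⊤}
  B4:   IN={a:0; rest ⊤}   OUT={a:0, d:-; rest ⊤}
  B5:   IN={a:0, d:-; rest ⊤}   OUT={a:+, d:-; rest ⊤}
  B6:   IN=(all ⊤)   OUT={c:+; rest ⊤}

Merge at B4: IN[B4] = OUT[B3] = {a: 0, b: ⊤, c: ⊤, d: ⊤, e: ⊤, f: ⊤}
Applying B4's transfer function to that IN value gives OUT[B4] (row B4 above).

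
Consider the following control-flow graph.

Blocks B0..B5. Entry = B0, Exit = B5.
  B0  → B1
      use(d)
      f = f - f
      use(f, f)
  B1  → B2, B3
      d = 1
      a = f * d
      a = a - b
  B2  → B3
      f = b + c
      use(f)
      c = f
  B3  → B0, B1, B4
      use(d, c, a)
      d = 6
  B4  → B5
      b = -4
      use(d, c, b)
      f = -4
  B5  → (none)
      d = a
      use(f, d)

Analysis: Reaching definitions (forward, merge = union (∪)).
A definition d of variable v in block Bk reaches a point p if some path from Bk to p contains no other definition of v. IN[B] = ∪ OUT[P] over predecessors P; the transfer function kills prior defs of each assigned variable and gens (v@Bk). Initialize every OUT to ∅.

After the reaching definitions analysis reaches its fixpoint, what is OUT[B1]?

Answer: {a@B1, c@B2, d@B1, f@B0, f@B2}

Trace:
Converged values:
  B0:   IN={a@B1, c@B2, d@B3, f@B0, f@B2}   OUT={a@B1, c@B2, d@B3, f@B0}
  B1:   IN={a@B1, c@B2, d@B3, f@B0, f@B2}   OUT={a@B1, c@B2, d@B1, f@B0, f@B2}
  B2:   IN={a@B1, c@B2, d@B1, f@B0, f@B2}   OUT={a@B1, c@B2, d@B1, f@B2}
  B3:   IN={a@B1, c@B2, d@B1, f@B0, f@B2}   OUT={a@B1, c@B2, d@B3, f@B0, f@B2}
  B4:   IN={a@B1, c@B2, d@B3, f@B0, f@B2}   OUT={a@B1, b@B4, c@B2, d@B3, f@B4}
  B5:   IN={a@B1, b@B4, c@B2, d@B3, f@B4}   OUT={a@B1, b@B4, c@B2, d@B5, f@B4}

Merge at B1: IN[B1] = OUT[B0] ⊔ OUT[B3] = {a@B1, c@B2, d@B3, f@B0, f@B2}
Applying B1's transfer function to that IN value gives OUT[B1] (row B1 above).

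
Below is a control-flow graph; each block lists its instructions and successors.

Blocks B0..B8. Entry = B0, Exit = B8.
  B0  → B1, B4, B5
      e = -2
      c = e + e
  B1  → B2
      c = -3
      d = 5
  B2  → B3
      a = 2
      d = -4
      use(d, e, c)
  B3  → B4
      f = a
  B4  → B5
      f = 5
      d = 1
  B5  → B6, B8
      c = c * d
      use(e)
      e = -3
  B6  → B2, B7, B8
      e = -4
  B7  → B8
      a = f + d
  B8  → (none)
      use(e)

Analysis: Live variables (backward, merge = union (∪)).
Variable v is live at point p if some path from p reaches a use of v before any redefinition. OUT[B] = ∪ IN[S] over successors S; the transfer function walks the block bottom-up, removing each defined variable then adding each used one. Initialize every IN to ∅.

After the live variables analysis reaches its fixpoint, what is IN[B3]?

Per-block solution:
  B0:  IN={d, f}  OUT={c, d, e, f}
  B1:  IN={e}  OUT={c, e}
  B2:  IN={c, e}  OUT={a, c, e}
  B3:  IN={a, c, e}  OUT={c, e}
  B4:  IN={c, e}  OUT={c, d, e, f}
  B5:  IN={c, d, e, f}  OUT={c, d, e, f}
  B6:  IN={c, d, f}  OUT={c, d, e, f}
  B7:  IN={d, e, f}  OUT={e}
  B8:  IN={e}  OUT={}

Merge at B3: OUT[B3] = IN[B4] = {c, e}
Applying B3's transfer function to that OUT value gives IN[B3] (row B3 above).

Answer: {a, c, e}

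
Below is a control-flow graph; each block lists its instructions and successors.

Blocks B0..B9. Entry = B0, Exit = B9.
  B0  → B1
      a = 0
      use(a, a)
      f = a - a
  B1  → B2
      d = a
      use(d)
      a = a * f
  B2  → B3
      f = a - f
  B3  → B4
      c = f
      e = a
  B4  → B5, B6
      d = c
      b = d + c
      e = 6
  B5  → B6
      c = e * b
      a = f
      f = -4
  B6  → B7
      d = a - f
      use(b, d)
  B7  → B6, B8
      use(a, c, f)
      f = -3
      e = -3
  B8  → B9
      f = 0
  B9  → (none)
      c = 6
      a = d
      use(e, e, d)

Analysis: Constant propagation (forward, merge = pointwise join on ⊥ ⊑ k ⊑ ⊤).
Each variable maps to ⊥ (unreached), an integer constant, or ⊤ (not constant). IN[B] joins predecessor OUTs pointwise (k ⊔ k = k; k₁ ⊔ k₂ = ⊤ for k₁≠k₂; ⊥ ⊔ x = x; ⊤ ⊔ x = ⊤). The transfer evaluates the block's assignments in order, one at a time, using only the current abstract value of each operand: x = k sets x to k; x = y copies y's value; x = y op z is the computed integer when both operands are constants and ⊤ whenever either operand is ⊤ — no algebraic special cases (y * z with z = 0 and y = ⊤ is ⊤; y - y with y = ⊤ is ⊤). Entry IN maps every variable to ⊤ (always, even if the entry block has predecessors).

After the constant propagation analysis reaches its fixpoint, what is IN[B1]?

Answer: {a: 0, b: ⊤, c: ⊤, d: ⊤, e: ⊤, f: 0}

Trace:
Per-block solution:
  B0:   IN=(all ⊤)   OUT={a:0, f:0; rest ⊤}
  B1:   IN={a:0, f:0; rest ⊤}   OUT={a:0, d:0, f:0; rest ⊤}
  B2:   IN={a:0, d:0, f:0; rest ⊤}   OUT={a:0, d:0, f:0; rest ⊤}
  B3:   IN={a:0, d:0, f:0; rest ⊤}   OUT={a:0, c:0, d:0, e:0, f:0; rest ⊤}
  B4:   IN={a:0, c:0, d:0, e:0, f:0; rest ⊤}   OUT={a:0, b:0, c:0, d:0, e:6, f:0; rest ⊤}
  B5:   IN={a:0, b:0, c:0, d:0, e:6, f:0; rest ⊤}   OUT={a:0, b:0, c:0, d:0, e:6, f:-4; rest ⊤}
  B6:   IN={a:0, b:0, c:0; rest ⊤}   OUT={a:0, b:0, c:0; rest ⊤}
  B7:   IN={a:0, b:0, c:0; rest ⊤}   OUT={a:0, b:0, c:0, e:-3, f:-3; rest ⊤}
  B8:   IN={a:0, b:0, c:0, e:-3, f:-3; rest ⊤}   OUT={a:0, b:0, c:0, e:-3, f:0; rest ⊤}
  B9:   IN={a:0, b:0, c:0, e:-3, f:0; rest ⊤}   OUT={b:0, c:6, e:-3, f:0; rest ⊤}

Merge at B1: IN[B1] = OUT[B0] = {a: 0, b: ⊤, c: ⊤, d: ⊤, e: ⊤, f: 0}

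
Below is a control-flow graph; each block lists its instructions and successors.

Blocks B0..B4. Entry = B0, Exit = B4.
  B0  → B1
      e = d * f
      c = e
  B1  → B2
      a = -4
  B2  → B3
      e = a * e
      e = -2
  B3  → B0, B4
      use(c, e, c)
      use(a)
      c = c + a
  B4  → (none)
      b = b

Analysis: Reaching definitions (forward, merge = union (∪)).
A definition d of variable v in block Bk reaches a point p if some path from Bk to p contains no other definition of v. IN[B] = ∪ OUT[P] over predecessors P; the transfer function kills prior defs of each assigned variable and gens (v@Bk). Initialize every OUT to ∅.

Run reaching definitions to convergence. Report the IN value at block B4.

Answer: {a@B1, c@B3, e@B2}

Derivation:
Converged values:
  B0: | IN={a@B1, c@B3, e@B2} | OUT={a@B1, c@B0, e@B0}
  B1: | IN={a@B1, c@B0, e@B0} | OUT={a@B1, c@B0, e@B0}
  B2: | IN={a@B1, c@B0, e@B0} | OUT={a@B1, c@B0, e@B2}
  B3: | IN={a@B1, c@B0, e@B2} | OUT={a@B1, c@B3, e@B2}
  B4: | IN={a@B1, c@B3, e@B2} | OUT={a@B1, b@B4, c@B3, e@B2}

Merge at B4: IN[B4] = OUT[B3] = {a@B1, c@B3, e@B2}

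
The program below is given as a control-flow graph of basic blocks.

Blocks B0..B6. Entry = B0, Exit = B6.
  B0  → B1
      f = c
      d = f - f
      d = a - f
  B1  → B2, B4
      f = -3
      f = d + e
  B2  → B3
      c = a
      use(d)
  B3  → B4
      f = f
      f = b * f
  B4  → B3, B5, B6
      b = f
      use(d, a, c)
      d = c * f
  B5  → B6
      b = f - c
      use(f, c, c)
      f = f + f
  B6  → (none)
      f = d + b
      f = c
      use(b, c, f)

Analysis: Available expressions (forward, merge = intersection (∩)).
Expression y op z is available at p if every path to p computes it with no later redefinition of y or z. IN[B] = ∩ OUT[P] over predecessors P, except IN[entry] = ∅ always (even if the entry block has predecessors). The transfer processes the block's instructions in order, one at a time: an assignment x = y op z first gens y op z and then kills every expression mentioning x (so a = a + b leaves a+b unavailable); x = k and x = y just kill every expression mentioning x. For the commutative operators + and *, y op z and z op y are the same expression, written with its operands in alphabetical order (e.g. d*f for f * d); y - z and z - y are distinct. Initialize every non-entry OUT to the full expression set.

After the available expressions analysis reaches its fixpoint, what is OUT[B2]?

Answer: {d+e}

Derivation:
Converged values:
  B0: | IN={} | OUT={a-f, f-f}
  B1: | IN={a-f, f-f} | OUT={d+e}
  B2: | IN={d+e} | OUT={d+e}
  B3: | IN={} | OUT={}
  B4: | IN={} | OUT={c*f}
  B5: | IN={c*f} | OUT={}
  B6: | IN={} | OUT={b+d}

Merge at B2: IN[B2] = OUT[B1] = {d+e}
Applying B2's transfer function to that IN value gives OUT[B2] (row B2 above).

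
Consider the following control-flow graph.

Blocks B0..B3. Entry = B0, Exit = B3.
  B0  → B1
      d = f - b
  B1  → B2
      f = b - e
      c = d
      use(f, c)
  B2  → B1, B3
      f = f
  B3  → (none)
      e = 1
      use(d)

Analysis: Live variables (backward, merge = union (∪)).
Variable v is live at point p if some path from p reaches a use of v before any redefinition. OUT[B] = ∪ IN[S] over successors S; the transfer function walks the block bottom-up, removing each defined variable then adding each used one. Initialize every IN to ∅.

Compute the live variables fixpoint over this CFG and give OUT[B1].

Answer: {b, d, e, f}

Trace:
Fixpoint table:
  B0:   IN={b, e, f}   OUT={b, d, e}
  B1:   IN={b, d, e}   OUT={b, d, e, f}
  B2:   IN={b, d, e, f}   OUT={b, d, e}
  B3:   IN={d}   OUT={}

Merge at B1: OUT[B1] = IN[B2] = {b, d, e, f}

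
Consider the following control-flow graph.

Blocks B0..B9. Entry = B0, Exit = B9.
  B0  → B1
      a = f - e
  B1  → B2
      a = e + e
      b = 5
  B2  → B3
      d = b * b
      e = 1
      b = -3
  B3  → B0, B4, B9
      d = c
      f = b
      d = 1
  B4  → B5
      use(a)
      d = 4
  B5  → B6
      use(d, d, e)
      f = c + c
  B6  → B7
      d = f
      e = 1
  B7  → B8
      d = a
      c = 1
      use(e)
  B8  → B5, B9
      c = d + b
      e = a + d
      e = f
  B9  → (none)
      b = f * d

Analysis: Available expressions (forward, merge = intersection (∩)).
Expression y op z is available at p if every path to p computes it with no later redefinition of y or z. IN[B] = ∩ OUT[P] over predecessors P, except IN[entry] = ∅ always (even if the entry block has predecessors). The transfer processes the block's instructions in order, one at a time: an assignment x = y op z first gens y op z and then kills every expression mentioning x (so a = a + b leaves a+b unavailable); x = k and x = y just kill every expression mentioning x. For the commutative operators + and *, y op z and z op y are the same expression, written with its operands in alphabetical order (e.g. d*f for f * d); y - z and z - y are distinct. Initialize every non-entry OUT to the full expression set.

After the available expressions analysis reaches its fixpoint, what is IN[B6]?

Converged values:
  B0:  IN={}  OUT={f-e}
  B1:  IN={f-e}  OUT={e+e, f-e}
  B2:  IN={e+e, f-e}  OUT={}
  B3:  IN={}  OUT={}
  B4:  IN={}  OUT={}
  B5:  IN={}  OUT={c+c}
  B6:  IN={c+c}  OUT={c+c}
  B7:  IN={c+c}  OUT={}
  B8:  IN={}  OUT={a+d, b+d}
  B9:  IN={}  OUT={d*f}

Merge at B6: IN[B6] = OUT[B5] = {c+c}

Answer: {c+c}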